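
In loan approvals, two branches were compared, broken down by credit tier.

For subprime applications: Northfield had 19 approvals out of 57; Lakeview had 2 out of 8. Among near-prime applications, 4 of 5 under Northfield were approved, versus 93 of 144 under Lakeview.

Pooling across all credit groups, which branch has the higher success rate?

Lakeview

Subprime: Northfield 19/57 = 33.3%, Lakeview 2/8 = 25.0% → Northfield
Near-prime: Northfield 4/5 = 80.0%, Lakeview 93/144 = 64.6% → Northfield
Overall: Northfield 23/62 = 37.1%, Lakeview 95/152 = 62.5% → Lakeview
(Northfield wins every credit group but Lakeview wins overall — Northfield's applications skew toward the low-rate subprime group.)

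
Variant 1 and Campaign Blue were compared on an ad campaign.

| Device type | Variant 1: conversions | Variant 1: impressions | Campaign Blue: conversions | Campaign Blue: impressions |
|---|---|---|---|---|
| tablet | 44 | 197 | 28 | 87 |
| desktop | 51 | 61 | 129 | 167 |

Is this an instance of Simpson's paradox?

Tablet: Variant 1 44/197 = 22.3%, Campaign Blue 28/87 = 32.2% → Campaign Blue
Desktop: Variant 1 51/61 = 83.6%, Campaign Blue 129/167 = 77.2% → Variant 1
Overall: Variant 1 95/258 = 36.8%, Campaign Blue 157/254 = 61.8% → Campaign Blue
Neither sweeps: Variant 1 wins 1 of 2 groups, Campaign Blue wins 1. Campaign Blue wins overall but not every group — no Simpson reversal.

No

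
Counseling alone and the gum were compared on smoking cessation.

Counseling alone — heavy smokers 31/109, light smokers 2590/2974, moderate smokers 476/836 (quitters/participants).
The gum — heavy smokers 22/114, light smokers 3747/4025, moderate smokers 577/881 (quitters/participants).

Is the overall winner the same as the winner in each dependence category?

No

Heavy smokers: counseling alone 31/109 = 28.4%, the gum 22/114 = 19.3% → counseling alone
Light smokers: counseling alone 2590/2974 = 87.1%, the gum 3747/4025 = 93.1% → the gum
Moderate smokers: counseling alone 476/836 = 56.9%, the gum 577/881 = 65.5% → the gum
Overall: counseling alone 3097/3919 = 79.0%, the gum 4346/5020 = 86.6% → the gum
Neither sweeps: counseling alone wins 1 of 3 groups, the gum wins 2. The gum wins overall but not every group — no Simpson reversal.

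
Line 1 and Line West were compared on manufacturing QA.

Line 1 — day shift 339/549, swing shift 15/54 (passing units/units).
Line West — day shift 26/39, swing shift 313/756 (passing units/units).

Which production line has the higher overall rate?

Line 1

Day shift: Line 1 339/549 = 61.7%, Line West 26/39 = 66.7% → Line West
Swing shift: Line 1 15/54 = 27.8%, Line West 313/756 = 41.4% → Line West
Overall: Line 1 354/603 = 58.7%, Line West 339/795 = 42.6% → Line 1
(Line West wins every shift group but Line 1 wins overall — Line West's units skew toward the low-rate swing shift group.)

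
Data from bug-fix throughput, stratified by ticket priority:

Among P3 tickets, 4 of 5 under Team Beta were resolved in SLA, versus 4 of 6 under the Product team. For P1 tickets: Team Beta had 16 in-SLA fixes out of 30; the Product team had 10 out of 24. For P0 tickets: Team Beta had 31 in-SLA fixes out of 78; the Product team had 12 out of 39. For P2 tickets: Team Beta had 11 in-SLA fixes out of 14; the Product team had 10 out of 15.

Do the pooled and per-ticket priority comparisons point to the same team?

P3: Team Beta 4/5 = 80.0%, the Product team 4/6 = 66.7% → Team Beta
P1: Team Beta 16/30 = 53.3%, the Product team 10/24 = 41.7% → Team Beta
P0: Team Beta 31/78 = 39.7%, the Product team 12/39 = 30.8% → Team Beta
P2: Team Beta 11/14 = 78.6%, the Product team 10/15 = 66.7% → Team Beta
Overall: Team Beta 62/127 = 48.8%, the Product team 36/84 = 42.9% → Team Beta
Team Beta wins overall and in every ticket group — no reversal.

Yes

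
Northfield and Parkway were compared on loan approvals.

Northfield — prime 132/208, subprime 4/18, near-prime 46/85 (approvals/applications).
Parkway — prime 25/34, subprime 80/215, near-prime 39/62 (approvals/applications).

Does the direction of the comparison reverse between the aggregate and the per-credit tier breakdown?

Prime: Northfield 132/208 = 63.5%, Parkway 25/34 = 73.5% → Parkway
Subprime: Northfield 4/18 = 22.2%, Parkway 80/215 = 37.2% → Parkway
Near-prime: Northfield 46/85 = 54.1%, Parkway 39/62 = 62.9% → Parkway
Overall: Northfield 182/311 = 58.5%, Parkway 144/311 = 46.3% → Northfield
Parkway wins each credit group but Northfield wins overall — the comparison reverses. Parkway's applications skew toward subprime, which has a lower base rate.

Yes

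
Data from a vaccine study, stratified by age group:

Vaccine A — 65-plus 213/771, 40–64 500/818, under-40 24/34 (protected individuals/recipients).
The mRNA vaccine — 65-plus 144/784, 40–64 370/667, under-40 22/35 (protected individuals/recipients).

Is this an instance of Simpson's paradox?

65-plus: Vaccine A 213/771 = 27.6%, the mRNA vaccine 144/784 = 18.4% → Vaccine A
40–64: Vaccine A 500/818 = 61.1%, the mRNA vaccine 370/667 = 55.5% → Vaccine A
Under-40: Vaccine A 24/34 = 70.6%, the mRNA vaccine 22/35 = 62.9% → Vaccine A
Overall: Vaccine A 737/1623 = 45.4%, the mRNA vaccine 536/1486 = 36.1% → Vaccine A
Vaccine A wins overall and in every age group — no reversal.

No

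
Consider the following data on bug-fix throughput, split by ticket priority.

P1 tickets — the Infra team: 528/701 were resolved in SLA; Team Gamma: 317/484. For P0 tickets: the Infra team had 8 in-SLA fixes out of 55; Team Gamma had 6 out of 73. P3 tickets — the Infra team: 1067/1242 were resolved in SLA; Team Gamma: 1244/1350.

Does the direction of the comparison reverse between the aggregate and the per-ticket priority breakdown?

No

P1: the Infra team 528/701 = 75.3%, Team Gamma 317/484 = 65.5% → the Infra team
P0: the Infra team 8/55 = 14.5%, Team Gamma 6/73 = 8.2% → the Infra team
P3: the Infra team 1067/1242 = 85.9%, Team Gamma 1244/1350 = 92.1% → Team Gamma
Overall: the Infra team 1603/1998 = 80.2%, Team Gamma 1567/1907 = 82.2% → Team Gamma
Neither sweeps: the Infra team wins 2 of 3 groups, Team Gamma wins 1. Team Gamma wins overall but not every group — no Simpson reversal.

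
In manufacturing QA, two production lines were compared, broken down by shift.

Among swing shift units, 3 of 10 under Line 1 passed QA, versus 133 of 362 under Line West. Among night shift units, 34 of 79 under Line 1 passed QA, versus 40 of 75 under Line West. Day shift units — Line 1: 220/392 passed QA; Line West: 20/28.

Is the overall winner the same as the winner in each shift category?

No

Swing shift: Line 1 3/10 = 30.0%, Line West 133/362 = 36.7% → Line West
Night shift: Line 1 34/79 = 43.0%, Line West 40/75 = 53.3% → Line West
Day shift: Line 1 220/392 = 56.1%, Line West 20/28 = 71.4% → Line West
Overall: Line 1 257/481 = 53.4%, Line West 193/465 = 41.5% → Line 1
Line West wins each shift group but Line 1 wins overall — the comparison reverses. Line West's units skew toward swing shift, which has a lower base rate.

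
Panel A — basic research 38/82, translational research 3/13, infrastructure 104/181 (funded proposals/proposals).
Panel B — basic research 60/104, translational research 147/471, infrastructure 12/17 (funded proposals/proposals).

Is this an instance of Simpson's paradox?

Yes

Basic research: Panel A 38/82 = 46.3%, Panel B 60/104 = 57.7% → Panel B
Translational research: Panel A 3/13 = 23.1%, Panel B 147/471 = 31.2% → Panel B
Infrastructure: Panel A 104/181 = 57.5%, Panel B 12/17 = 70.6% → Panel B
Overall: Panel A 145/276 = 52.5%, Panel B 219/592 = 37.0% → Panel A
Panel B wins each proposal group but Panel A wins overall — the comparison reverses. Panel B's proposals skew toward translational research, which has a lower base rate.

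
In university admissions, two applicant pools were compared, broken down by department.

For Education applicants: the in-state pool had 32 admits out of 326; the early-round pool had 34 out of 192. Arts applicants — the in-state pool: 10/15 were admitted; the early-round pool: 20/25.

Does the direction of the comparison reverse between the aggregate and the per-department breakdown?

Education: the in-state pool 32/326 = 9.8%, the early-round pool 34/192 = 17.7% → the early-round pool
Arts: the in-state pool 10/15 = 66.7%, the early-round pool 20/25 = 80.0% → the early-round pool
Overall: the in-state pool 42/341 = 12.3%, the early-round pool 54/217 = 24.9% → the early-round pool
The early-round pool wins overall and in every department group — no reversal.

No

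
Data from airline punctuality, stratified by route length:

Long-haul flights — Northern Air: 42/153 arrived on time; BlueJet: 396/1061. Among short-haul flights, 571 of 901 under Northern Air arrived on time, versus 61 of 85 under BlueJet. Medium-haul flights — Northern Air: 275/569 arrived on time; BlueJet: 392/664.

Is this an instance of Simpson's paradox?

Long-haul: Northern Air 42/153 = 27.5%, BlueJet 396/1061 = 37.3% → BlueJet
Short-haul: Northern Air 571/901 = 63.4%, BlueJet 61/85 = 71.8% → BlueJet
Medium-haul: Northern Air 275/569 = 48.3%, BlueJet 392/664 = 59.0% → BlueJet
Overall: Northern Air 888/1623 = 54.7%, BlueJet 849/1810 = 46.9% → Northern Air
BlueJet wins each route group but Northern Air wins overall — the comparison reverses. BlueJet's flights skew toward long-haul, which has a lower base rate.

Yes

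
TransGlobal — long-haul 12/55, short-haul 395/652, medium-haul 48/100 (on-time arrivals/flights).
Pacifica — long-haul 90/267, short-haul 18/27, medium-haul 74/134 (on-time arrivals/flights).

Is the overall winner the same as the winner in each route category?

No

Long-haul: TransGlobal 12/55 = 21.8%, Pacifica 90/267 = 33.7% → Pacifica
Short-haul: TransGlobal 395/652 = 60.6%, Pacifica 18/27 = 66.7% → Pacifica
Medium-haul: TransGlobal 48/100 = 48.0%, Pacifica 74/134 = 55.2% → Pacifica
Overall: TransGlobal 455/807 = 56.4%, Pacifica 182/428 = 42.5% → TransGlobal
Pacifica wins each route group but TransGlobal wins overall — the comparison reverses. Pacifica's flights skew toward long-haul, which has a lower base rate.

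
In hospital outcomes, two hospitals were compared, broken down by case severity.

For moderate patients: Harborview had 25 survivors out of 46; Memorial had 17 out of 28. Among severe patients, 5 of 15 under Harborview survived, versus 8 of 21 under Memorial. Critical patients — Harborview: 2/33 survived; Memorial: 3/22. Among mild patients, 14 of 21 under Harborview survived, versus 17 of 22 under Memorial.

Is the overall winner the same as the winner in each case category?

Yes

Moderate: Harborview 25/46 = 54.3%, Memorial 17/28 = 60.7% → Memorial
Severe: Harborview 5/15 = 33.3%, Memorial 8/21 = 38.1% → Memorial
Critical: Harborview 2/33 = 6.1%, Memorial 3/22 = 13.6% → Memorial
Mild: Harborview 14/21 = 66.7%, Memorial 17/22 = 77.3% → Memorial
Overall: Harborview 46/115 = 40.0%, Memorial 45/93 = 48.4% → Memorial
Memorial wins overall and in every case group — no reversal.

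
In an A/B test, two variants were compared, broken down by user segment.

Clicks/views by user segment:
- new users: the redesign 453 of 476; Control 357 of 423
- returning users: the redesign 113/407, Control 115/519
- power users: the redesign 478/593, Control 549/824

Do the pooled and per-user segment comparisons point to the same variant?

New users: the redesign 453/476 = 95.2%, Control 357/423 = 84.4% → the redesign
Returning users: the redesign 113/407 = 27.8%, Control 115/519 = 22.2% → the redesign
Power users: the redesign 478/593 = 80.6%, Control 549/824 = 66.6% → the redesign
Overall: the redesign 1044/1476 = 70.7%, Control 1021/1766 = 57.8% → the redesign
The redesign wins overall and in every user group — no reversal.

Yes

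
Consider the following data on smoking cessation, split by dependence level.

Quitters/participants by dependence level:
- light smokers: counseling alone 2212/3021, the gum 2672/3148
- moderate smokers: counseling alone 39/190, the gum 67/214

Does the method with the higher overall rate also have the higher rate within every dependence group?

Yes

Light smokers: counseling alone 2212/3021 = 73.2%, the gum 2672/3148 = 84.9% → the gum
Moderate smokers: counseling alone 39/190 = 20.5%, the gum 67/214 = 31.3% → the gum
Overall: counseling alone 2251/3211 = 70.1%, the gum 2739/3362 = 81.5% → the gum
The gum wins overall and in every dependence group — no reversal.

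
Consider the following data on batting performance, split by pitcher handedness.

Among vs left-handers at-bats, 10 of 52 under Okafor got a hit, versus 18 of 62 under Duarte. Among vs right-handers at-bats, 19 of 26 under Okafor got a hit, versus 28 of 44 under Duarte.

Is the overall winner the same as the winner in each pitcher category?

Vs left-handers: Okafor 10/52 = 19.2%, Duarte 18/62 = 29.0% → Duarte
Vs right-handers: Okafor 19/26 = 73.1%, Duarte 28/44 = 63.6% → Okafor
Overall: Okafor 29/78 = 37.2%, Duarte 46/106 = 43.4% → Duarte
Neither sweeps: Okafor wins 1 of 2 groups, Duarte wins 1. Duarte wins overall but not every group — no Simpson reversal.

No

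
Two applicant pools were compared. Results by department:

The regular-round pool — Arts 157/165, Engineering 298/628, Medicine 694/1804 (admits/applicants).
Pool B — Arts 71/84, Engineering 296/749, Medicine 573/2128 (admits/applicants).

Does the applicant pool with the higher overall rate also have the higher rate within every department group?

Yes

Arts: the regular-round pool 157/165 = 95.2%, Pool B 71/84 = 84.5% → the regular-round pool
Engineering: the regular-round pool 298/628 = 47.5%, Pool B 296/749 = 39.5% → the regular-round pool
Medicine: the regular-round pool 694/1804 = 38.5%, Pool B 573/2128 = 26.9% → the regular-round pool
Overall: the regular-round pool 1149/2597 = 44.2%, Pool B 940/2961 = 31.7% → the regular-round pool
The regular-round pool wins overall and in every department group — no reversal.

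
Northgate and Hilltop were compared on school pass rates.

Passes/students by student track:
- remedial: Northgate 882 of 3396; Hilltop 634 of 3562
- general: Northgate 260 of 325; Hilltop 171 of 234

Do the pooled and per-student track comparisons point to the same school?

Remedial: Northgate 882/3396 = 26.0%, Hilltop 634/3562 = 17.8% → Northgate
General: Northgate 260/325 = 80.0%, Hilltop 171/234 = 73.1% → Northgate
Overall: Northgate 1142/3721 = 30.7%, Hilltop 805/3796 = 21.2% → Northgate
Northgate wins overall and in every student group — no reversal.

Yes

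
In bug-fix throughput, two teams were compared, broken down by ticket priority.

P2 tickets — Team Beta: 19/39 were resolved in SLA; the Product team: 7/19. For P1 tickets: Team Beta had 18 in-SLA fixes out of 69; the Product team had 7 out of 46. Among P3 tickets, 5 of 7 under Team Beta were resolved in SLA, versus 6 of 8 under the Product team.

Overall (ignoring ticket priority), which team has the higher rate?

Team Beta

P2: Team Beta 19/39 = 48.7%, the Product team 7/19 = 36.8% → Team Beta
P1: Team Beta 18/69 = 26.1%, the Product team 7/46 = 15.2% → Team Beta
P3: Team Beta 5/7 = 71.4%, the Product team 6/8 = 75.0% → the Product team
Overall: Team Beta 42/115 = 36.5%, the Product team 20/73 = 27.4% → Team Beta
(Neither sweeps every ticket group, but Team Beta has the higher pooled rate.)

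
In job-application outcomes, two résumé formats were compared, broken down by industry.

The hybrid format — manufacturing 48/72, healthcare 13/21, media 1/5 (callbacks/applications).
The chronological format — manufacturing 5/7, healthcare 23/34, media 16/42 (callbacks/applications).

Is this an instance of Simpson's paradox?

Manufacturing: the hybrid format 48/72 = 66.7%, the chronological format 5/7 = 71.4% → the chronological format
Healthcare: the hybrid format 13/21 = 61.9%, the chronological format 23/34 = 67.6% → the chronological format
Media: the hybrid format 1/5 = 20.0%, the chronological format 16/42 = 38.1% → the chronological format
Overall: the hybrid format 62/98 = 63.3%, the chronological format 44/83 = 53.0% → the hybrid format
The chronological format wins each industry group but the hybrid format wins overall — the comparison reverses. The chronological format's applications skew toward media, which has a lower base rate.

Yes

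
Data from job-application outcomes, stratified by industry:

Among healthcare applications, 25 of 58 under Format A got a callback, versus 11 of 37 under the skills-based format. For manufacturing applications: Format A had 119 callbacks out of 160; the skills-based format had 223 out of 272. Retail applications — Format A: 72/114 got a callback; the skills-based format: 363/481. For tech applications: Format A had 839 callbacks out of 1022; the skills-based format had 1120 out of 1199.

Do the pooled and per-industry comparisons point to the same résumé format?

No

Healthcare: Format A 25/58 = 43.1%, the skills-based format 11/37 = 29.7% → Format A
Manufacturing: Format A 119/160 = 74.4%, the skills-based format 223/272 = 82.0% → the skills-based format
Retail: Format A 72/114 = 63.2%, the skills-based format 363/481 = 75.5% → the skills-based format
Tech: Format A 839/1022 = 82.1%, the skills-based format 1120/1199 = 93.4% → the skills-based format
Overall: Format A 1055/1354 = 77.9%, the skills-based format 1717/1989 = 86.3% → the skills-based format
Neither sweeps: Format A wins 1 of 4 groups, the skills-based format wins 3. The skills-based format wins overall but not every group — no Simpson reversal.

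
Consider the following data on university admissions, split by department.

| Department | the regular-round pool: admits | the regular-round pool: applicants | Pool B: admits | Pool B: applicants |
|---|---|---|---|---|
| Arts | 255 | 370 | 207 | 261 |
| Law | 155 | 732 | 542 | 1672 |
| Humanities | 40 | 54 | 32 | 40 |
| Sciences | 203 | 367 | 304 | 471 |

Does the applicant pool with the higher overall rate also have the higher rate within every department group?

Arts: the regular-round pool 255/370 = 68.9%, Pool B 207/261 = 79.3% → Pool B
Law: the regular-round pool 155/732 = 21.2%, Pool B 542/1672 = 32.4% → Pool B
Humanities: the regular-round pool 40/54 = 74.1%, Pool B 32/40 = 80.0% → Pool B
Sciences: the regular-round pool 203/367 = 55.3%, Pool B 304/471 = 64.5% → Pool B
Overall: the regular-round pool 653/1523 = 42.9%, Pool B 1085/2444 = 44.4% → Pool B
Pool B wins overall and in every department group — no reversal.

Yes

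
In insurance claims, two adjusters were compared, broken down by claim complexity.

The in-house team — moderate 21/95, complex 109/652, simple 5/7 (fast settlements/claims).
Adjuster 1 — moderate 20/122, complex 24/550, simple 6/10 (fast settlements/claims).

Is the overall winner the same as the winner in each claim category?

Yes

Moderate: the in-house team 21/95 = 22.1%, Adjuster 1 20/122 = 16.4% → the in-house team
Complex: the in-house team 109/652 = 16.7%, Adjuster 1 24/550 = 4.4% → the in-house team
Simple: the in-house team 5/7 = 71.4%, Adjuster 1 6/10 = 60.0% → the in-house team
Overall: the in-house team 135/754 = 17.9%, Adjuster 1 50/682 = 7.3% → the in-house team
The in-house team wins overall and in every claim group — no reversal.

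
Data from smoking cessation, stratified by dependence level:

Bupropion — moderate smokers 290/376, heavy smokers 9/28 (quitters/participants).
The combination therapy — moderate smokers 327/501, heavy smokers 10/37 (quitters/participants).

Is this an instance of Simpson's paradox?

No

Moderate smokers: bupropion 290/376 = 77.1%, the combination therapy 327/501 = 65.3% → bupropion
Heavy smokers: bupropion 9/28 = 32.1%, the combination therapy 10/37 = 27.0% → bupropion
Overall: bupropion 299/404 = 74.0%, the combination therapy 337/538 = 62.6% → bupropion
Bupropion wins overall and in every dependence group — no reversal.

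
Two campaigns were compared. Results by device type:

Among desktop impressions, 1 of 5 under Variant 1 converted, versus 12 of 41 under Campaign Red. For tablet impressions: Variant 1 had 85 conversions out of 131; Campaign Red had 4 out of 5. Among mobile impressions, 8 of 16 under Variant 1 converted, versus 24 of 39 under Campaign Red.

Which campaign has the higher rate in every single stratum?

Desktop: Variant 1 1/5 = 20.0%, Campaign Red 12/41 = 29.3% → Campaign Red
Tablet: Variant 1 85/131 = 64.9%, Campaign Red 4/5 = 80.0% → Campaign Red
Mobile: Variant 1 8/16 = 50.0%, Campaign Red 24/39 = 61.5% → Campaign Red
Campaign Red has the higher rate in all 3 groups.

Campaign Red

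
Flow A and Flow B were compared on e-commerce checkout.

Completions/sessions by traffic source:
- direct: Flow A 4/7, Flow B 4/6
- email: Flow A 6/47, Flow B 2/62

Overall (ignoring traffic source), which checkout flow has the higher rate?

Flow A

Direct: Flow A 4/7 = 57.1%, Flow B 4/6 = 66.7% → Flow B
Email: Flow A 6/47 = 12.8%, Flow B 2/62 = 3.2% → Flow A
Overall: Flow A 10/54 = 18.5%, Flow B 6/68 = 8.8% → Flow A
(Neither sweeps every traffic group, but Flow A has the higher pooled rate.)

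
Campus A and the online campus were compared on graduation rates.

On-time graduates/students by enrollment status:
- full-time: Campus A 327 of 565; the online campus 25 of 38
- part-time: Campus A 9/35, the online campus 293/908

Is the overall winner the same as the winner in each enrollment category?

Full-time: Campus A 327/565 = 57.9%, the online campus 25/38 = 65.8% → the online campus
Part-time: Campus A 9/35 = 25.7%, the online campus 293/908 = 32.3% → the online campus
Overall: Campus A 336/600 = 56.0%, the online campus 318/946 = 33.6% → Campus A
The online campus wins each enrollment group but Campus A wins overall — the comparison reverses. The online campus's students skew toward part-time, which has a lower base rate.

No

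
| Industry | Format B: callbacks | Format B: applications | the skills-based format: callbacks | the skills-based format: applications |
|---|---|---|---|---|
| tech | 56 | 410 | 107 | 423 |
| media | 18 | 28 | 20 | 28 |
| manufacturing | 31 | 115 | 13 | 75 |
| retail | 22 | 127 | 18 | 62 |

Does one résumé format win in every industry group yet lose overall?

Tech: Format B 56/410 = 13.7%, the skills-based format 107/423 = 25.3% → the skills-based format
Media: Format B 18/28 = 64.3%, the skills-based format 20/28 = 71.4% → the skills-based format
Manufacturing: Format B 31/115 = 27.0%, the skills-based format 13/75 = 17.3% → Format B
Retail: Format B 22/127 = 17.3%, the skills-based format 18/62 = 29.0% → the skills-based format
Overall: Format B 127/680 = 18.7%, the skills-based format 158/588 = 26.9% → the skills-based format
Neither sweeps: Format B wins 1 of 4 groups, the skills-based format wins 3. The skills-based format wins overall but not every group — no Simpson reversal.

No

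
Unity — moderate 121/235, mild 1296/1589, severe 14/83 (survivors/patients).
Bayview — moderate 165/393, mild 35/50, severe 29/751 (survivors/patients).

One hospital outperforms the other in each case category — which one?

Moderate: Unity 121/235 = 51.5%, Bayview 165/393 = 42.0% → Unity
Mild: Unity 1296/1589 = 81.6%, Bayview 35/50 = 70.0% → Unity
Severe: Unity 14/83 = 16.9%, Bayview 29/751 = 3.9% → Unity
Unity has the higher rate in all 3 groups.

Unity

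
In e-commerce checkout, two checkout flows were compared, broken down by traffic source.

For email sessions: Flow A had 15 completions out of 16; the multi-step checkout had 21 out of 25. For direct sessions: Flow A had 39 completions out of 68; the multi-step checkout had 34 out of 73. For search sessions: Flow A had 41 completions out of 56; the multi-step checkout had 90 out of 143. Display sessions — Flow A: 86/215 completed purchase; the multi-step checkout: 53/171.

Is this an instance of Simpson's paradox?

No

Email: Flow A 15/16 = 93.8%, the multi-step checkout 21/25 = 84.0% → Flow A
Direct: Flow A 39/68 = 57.4%, the multi-step checkout 34/73 = 46.6% → Flow A
Search: Flow A 41/56 = 73.2%, the multi-step checkout 90/143 = 62.9% → Flow A
Display: Flow A 86/215 = 40.0%, the multi-step checkout 53/171 = 31.0% → Flow A
Overall: Flow A 181/355 = 51.0%, the multi-step checkout 198/412 = 48.1% → Flow A
Flow A wins overall and in every traffic group — no reversal.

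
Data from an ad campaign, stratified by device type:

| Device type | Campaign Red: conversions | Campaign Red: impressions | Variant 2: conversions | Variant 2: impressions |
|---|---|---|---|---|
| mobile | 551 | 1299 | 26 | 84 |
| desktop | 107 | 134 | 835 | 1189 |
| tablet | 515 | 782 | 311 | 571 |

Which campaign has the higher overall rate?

Mobile: Campaign Red 551/1299 = 42.4%, Variant 2 26/84 = 31.0% → Campaign Red
Desktop: Campaign Red 107/134 = 79.9%, Variant 2 835/1189 = 70.2% → Campaign Red
Tablet: Campaign Red 515/782 = 65.9%, Variant 2 311/571 = 54.5% → Campaign Red
Overall: Campaign Red 1173/2215 = 53.0%, Variant 2 1172/1844 = 63.6% → Variant 2
(Campaign Red wins every device group but Variant 2 wins overall — Campaign Red's impressions skew toward the low-rate mobile group.)

Variant 2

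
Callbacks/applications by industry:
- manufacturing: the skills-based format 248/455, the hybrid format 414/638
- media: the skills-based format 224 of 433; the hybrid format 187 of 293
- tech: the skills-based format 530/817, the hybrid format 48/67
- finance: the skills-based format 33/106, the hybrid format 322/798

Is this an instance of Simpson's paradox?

Manufacturing: the skills-based format 248/455 = 54.5%, the hybrid format 414/638 = 64.9% → the hybrid format
Media: the skills-based format 224/433 = 51.7%, the hybrid format 187/293 = 63.8% → the hybrid format
Tech: the skills-based format 530/817 = 64.9%, the hybrid format 48/67 = 71.6% → the hybrid format
Finance: the skills-based format 33/106 = 31.1%, the hybrid format 322/798 = 40.4% → the hybrid format
Overall: the skills-based format 1035/1811 = 57.2%, the hybrid format 971/1796 = 54.1% → the skills-based format
The hybrid format wins each industry group but the skills-based format wins overall — the comparison reverses. The hybrid format's applications skew toward finance, which has a lower base rate.

Yes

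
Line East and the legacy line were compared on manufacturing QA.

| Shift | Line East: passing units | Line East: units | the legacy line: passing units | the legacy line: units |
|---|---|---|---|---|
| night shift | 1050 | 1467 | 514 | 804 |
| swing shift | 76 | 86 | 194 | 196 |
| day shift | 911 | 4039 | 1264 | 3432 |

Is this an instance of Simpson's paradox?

No

Night shift: Line East 1050/1467 = 71.6%, the legacy line 514/804 = 63.9% → Line East
Swing shift: Line East 76/86 = 88.4%, the legacy line 194/196 = 99.0% → the legacy line
Day shift: Line East 911/4039 = 22.6%, the legacy line 1264/3432 = 36.8% → the legacy line
Overall: Line East 2037/5592 = 36.4%, the legacy line 1972/4432 = 44.5% → the legacy line
Neither sweeps: Line East wins 1 of 3 groups, the legacy line wins 2. The legacy line wins overall but not every group — no Simpson reversal.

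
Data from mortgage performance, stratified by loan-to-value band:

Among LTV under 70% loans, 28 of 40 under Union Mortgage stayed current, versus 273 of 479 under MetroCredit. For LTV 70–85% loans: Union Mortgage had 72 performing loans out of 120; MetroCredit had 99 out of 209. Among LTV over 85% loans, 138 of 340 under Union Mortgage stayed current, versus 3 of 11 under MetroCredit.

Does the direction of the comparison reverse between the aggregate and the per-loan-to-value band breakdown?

Yes

LTV under 70%: Union Mortgage 28/40 = 70.0%, MetroCredit 273/479 = 57.0% → Union Mortgage
LTV 70–85%: Union Mortgage 72/120 = 60.0%, MetroCredit 99/209 = 47.4% → Union Mortgage
LTV over 85%: Union Mortgage 138/340 = 40.6%, MetroCredit 3/11 = 27.3% → Union Mortgage
Overall: Union Mortgage 238/500 = 47.6%, MetroCredit 375/699 = 53.6% → MetroCredit
Union Mortgage wins each loan-to-value group but MetroCredit wins overall — the comparison reverses. Union Mortgage's loans skew toward LTV over 85%, which has a lower base rate.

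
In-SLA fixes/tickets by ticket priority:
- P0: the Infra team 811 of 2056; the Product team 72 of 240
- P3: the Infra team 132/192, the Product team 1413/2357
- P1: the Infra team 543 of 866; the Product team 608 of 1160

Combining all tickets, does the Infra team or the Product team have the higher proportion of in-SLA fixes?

the Product team

P0: the Infra team 811/2056 = 39.4%, the Product team 72/240 = 30.0% → the Infra team
P3: the Infra team 132/192 = 68.8%, the Product team 1413/2357 = 59.9% → the Infra team
P1: the Infra team 543/866 = 62.7%, the Product team 608/1160 = 52.4% → the Infra team
Overall: the Infra team 1486/3114 = 47.7%, the Product team 2093/3757 = 55.7% → the Product team
(The Infra team wins every ticket group but the Product team wins overall — the Infra team's tickets skew toward the low-rate P0 group.)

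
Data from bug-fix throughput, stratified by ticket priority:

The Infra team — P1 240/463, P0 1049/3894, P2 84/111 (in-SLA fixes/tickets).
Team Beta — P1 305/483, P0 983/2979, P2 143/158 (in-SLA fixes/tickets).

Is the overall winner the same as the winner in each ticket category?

Yes

P1: the Infra team 240/463 = 51.8%, Team Beta 305/483 = 63.1% → Team Beta
P0: the Infra team 1049/3894 = 26.9%, Team Beta 983/2979 = 33.0% → Team Beta
P2: the Infra team 84/111 = 75.7%, Team Beta 143/158 = 90.5% → Team Beta
Overall: the Infra team 1373/4468 = 30.7%, Team Beta 1431/3620 = 39.5% → Team Beta
Team Beta wins overall and in every ticket group — no reversal.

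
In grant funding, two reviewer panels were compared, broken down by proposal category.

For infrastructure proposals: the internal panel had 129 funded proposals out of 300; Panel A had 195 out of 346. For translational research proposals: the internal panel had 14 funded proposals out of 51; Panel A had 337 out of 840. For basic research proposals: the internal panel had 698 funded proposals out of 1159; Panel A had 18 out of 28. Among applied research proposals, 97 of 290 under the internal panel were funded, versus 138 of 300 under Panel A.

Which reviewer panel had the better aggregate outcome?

Infrastructure: the internal panel 129/300 = 43.0%, Panel A 195/346 = 56.4% → Panel A
Translational research: the internal panel 14/51 = 27.5%, Panel A 337/840 = 40.1% → Panel A
Basic research: the internal panel 698/1159 = 60.2%, Panel A 18/28 = 64.3% → Panel A
Applied research: the internal panel 97/290 = 33.4%, Panel A 138/300 = 46.0% → Panel A
Overall: the internal panel 938/1800 = 52.1%, Panel A 688/1514 = 45.4% → the internal panel
(Panel A wins every proposal group but the internal panel wins overall — Panel A's proposals skew toward the low-rate translational research group.)

the internal panel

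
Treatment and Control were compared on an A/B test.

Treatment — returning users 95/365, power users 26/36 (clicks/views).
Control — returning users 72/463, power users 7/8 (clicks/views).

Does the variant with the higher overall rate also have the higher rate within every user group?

No

Returning users: Treatment 95/365 = 26.0%, Control 72/463 = 15.6% → Treatment
Power users: Treatment 26/36 = 72.2%, Control 7/8 = 87.5% → Control
Overall: Treatment 121/401 = 30.2%, Control 79/471 = 16.8% → Treatment
Neither sweeps: Treatment wins 1 of 2 groups, Control wins 1. Treatment wins overall but not every group — no Simpson reversal.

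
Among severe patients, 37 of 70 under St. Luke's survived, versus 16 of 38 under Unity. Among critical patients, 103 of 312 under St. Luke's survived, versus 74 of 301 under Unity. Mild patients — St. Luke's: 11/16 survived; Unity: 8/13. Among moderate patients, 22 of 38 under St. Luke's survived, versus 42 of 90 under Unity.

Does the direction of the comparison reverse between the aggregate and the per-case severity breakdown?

Severe: St. Luke's 37/70 = 52.9%, Unity 16/38 = 42.1% → St. Luke's
Critical: St. Luke's 103/312 = 33.0%, Unity 74/301 = 24.6% → St. Luke's
Mild: St. Luke's 11/16 = 68.8%, Unity 8/13 = 61.5% → St. Luke's
Moderate: St. Luke's 22/38 = 57.9%, Unity 42/90 = 46.7% → St. Luke's
Overall: St. Luke's 173/436 = 39.7%, Unity 140/442 = 31.7% → St. Luke's
St. Luke's wins overall and in every case group — no reversal.

No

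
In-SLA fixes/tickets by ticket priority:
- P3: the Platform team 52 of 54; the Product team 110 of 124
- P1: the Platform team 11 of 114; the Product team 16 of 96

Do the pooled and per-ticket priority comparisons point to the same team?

P3: the Platform team 52/54 = 96.3%, the Product team 110/124 = 88.7% → the Platform team
P1: the Platform team 11/114 = 9.6%, the Product team 16/96 = 16.7% → the Product team
Overall: the Platform team 63/168 = 37.5%, the Product team 126/220 = 57.3% → the Product team
Neither sweeps: the Platform team wins 1 of 2 groups, the Product team wins 1. The Product team wins overall but not every group — no Simpson reversal.

No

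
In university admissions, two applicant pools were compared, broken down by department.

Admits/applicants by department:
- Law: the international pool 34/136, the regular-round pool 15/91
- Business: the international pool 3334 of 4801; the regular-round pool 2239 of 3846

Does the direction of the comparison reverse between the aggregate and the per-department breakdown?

Law: the international pool 34/136 = 25.0%, the regular-round pool 15/91 = 16.5% → the international pool
Business: the international pool 3334/4801 = 69.4%, the regular-round pool 2239/3846 = 58.2% → the international pool
Overall: the international pool 3368/4937 = 68.2%, the regular-round pool 2254/3937 = 57.3% → the international pool
The international pool wins overall and in every department group — no reversal.

No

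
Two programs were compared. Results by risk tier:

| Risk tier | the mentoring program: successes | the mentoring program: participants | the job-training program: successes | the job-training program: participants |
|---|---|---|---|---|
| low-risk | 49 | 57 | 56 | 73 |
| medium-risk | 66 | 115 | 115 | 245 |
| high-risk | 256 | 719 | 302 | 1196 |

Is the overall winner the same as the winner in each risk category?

Yes

Low-risk: the mentoring program 49/57 = 86.0%, the job-training program 56/73 = 76.7% → the mentoring program
Medium-risk: the mentoring program 66/115 = 57.4%, the job-training program 115/245 = 46.9% → the mentoring program
High-risk: the mentoring program 256/719 = 35.6%, the job-training program 302/1196 = 25.3% → the mentoring program
Overall: the mentoring program 371/891 = 41.6%, the job-training program 473/1514 = 31.2% → the mentoring program
The mentoring program wins overall and in every risk group — no reversal.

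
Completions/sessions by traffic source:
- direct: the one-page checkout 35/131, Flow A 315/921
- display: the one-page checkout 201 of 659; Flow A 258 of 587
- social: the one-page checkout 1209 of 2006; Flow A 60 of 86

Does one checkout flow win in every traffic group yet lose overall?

Yes

Direct: the one-page checkout 35/131 = 26.7%, Flow A 315/921 = 34.2% → Flow A
Display: the one-page checkout 201/659 = 30.5%, Flow A 258/587 = 44.0% → Flow A
Social: the one-page checkout 1209/2006 = 60.3%, Flow A 60/86 = 69.8% → Flow A
Overall: the one-page checkout 1445/2796 = 51.7%, Flow A 633/1594 = 39.7% → the one-page checkout
Flow A wins each traffic group but the one-page checkout wins overall — the comparison reverses. Flow A's sessions skew toward direct, which has a lower base rate.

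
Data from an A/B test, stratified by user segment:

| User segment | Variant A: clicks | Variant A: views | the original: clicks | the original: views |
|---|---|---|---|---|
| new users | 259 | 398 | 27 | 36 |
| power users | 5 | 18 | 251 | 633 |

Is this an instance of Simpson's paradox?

New users: Variant A 259/398 = 65.1%, the original 27/36 = 75.0% → the original
Power users: Variant A 5/18 = 27.8%, the original 251/633 = 39.7% → the original
Overall: Variant A 264/416 = 63.5%, the original 278/669 = 41.6% → Variant A
The original wins each user group but Variant A wins overall — the comparison reverses. The original's views skew toward power users, which has a lower base rate.

Yes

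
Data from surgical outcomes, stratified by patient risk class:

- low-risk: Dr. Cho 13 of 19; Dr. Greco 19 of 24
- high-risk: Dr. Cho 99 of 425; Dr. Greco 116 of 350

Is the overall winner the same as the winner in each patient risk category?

Yes

Low-risk: Dr. Cho 13/19 = 68.4%, Dr. Greco 19/24 = 79.2% → Dr. Greco
High-risk: Dr. Cho 99/425 = 23.3%, Dr. Greco 116/350 = 33.1% → Dr. Greco
Overall: Dr. Cho 112/444 = 25.2%, Dr. Greco 135/374 = 36.1% → Dr. Greco
Dr. Greco wins overall and in every patient risk group — no reversal.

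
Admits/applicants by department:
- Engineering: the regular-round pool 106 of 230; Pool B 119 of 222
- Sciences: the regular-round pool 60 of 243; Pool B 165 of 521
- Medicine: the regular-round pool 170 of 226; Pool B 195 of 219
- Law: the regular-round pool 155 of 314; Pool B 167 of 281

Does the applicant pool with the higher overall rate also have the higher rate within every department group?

Yes

Engineering: the regular-round pool 106/230 = 46.1%, Pool B 119/222 = 53.6% → Pool B
Sciences: the regular-round pool 60/243 = 24.7%, Pool B 165/521 = 31.7% → Pool B
Medicine: the regular-round pool 170/226 = 75.2%, Pool B 195/219 = 89.0% → Pool B
Law: the regular-round pool 155/314 = 49.4%, Pool B 167/281 = 59.4% → Pool B
Overall: the regular-round pool 491/1013 = 48.5%, Pool B 646/1243 = 52.0% → Pool B
Pool B wins overall and in every department group — no reversal.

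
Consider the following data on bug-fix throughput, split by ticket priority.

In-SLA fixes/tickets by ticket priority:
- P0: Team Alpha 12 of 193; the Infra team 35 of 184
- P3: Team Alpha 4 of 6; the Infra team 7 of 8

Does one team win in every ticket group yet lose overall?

P0: Team Alpha 12/193 = 6.2%, the Infra team 35/184 = 19.0% → the Infra team
P3: Team Alpha 4/6 = 66.7%, the Infra team 7/8 = 87.5% → the Infra team
Overall: Team Alpha 16/199 = 8.0%, the Infra team 42/192 = 21.9% → the Infra team
The Infra team wins overall and in every ticket group — no reversal.

No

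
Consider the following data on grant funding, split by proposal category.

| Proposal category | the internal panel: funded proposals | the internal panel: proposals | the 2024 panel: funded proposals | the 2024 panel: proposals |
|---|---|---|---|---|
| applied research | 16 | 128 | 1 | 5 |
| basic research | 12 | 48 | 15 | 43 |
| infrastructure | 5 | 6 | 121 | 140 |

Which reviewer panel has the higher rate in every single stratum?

Applied research: the internal panel 16/128 = 12.5%, the 2024 panel 1/5 = 20.0% → the 2024 panel
Basic research: the internal panel 12/48 = 25.0%, the 2024 panel 15/43 = 34.9% → the 2024 panel
Infrastructure: the internal panel 5/6 = 83.3%, the 2024 panel 121/140 = 86.4% → the 2024 panel
The 2024 panel has the higher rate in all 3 groups.

the 2024 panel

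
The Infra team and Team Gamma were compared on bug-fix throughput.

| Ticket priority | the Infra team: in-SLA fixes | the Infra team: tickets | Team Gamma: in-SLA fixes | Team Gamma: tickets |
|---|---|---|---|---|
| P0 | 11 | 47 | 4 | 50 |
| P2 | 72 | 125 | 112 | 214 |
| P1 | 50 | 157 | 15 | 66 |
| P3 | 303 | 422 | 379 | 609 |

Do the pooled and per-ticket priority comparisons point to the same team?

Yes

P0: the Infra team 11/47 = 23.4%, Team Gamma 4/50 = 8.0% → the Infra team
P2: the Infra team 72/125 = 57.6%, Team Gamma 112/214 = 52.3% → the Infra team
P1: the Infra team 50/157 = 31.8%, Team Gamma 15/66 = 22.7% → the Infra team
P3: the Infra team 303/422 = 71.8%, Team Gamma 379/609 = 62.2% → the Infra team
Overall: the Infra team 436/751 = 58.1%, Team Gamma 510/939 = 54.3% → the Infra team
The Infra team wins overall and in every ticket group — no reversal.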